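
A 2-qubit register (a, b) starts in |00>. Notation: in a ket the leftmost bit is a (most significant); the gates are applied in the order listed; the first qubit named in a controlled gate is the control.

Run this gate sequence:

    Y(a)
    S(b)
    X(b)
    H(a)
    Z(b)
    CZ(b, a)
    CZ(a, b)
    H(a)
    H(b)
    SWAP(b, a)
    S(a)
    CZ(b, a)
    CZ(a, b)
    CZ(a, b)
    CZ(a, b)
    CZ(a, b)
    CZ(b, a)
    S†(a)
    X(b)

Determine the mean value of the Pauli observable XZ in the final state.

The observable XZ averages to -1. Key observation: steps 11-18 multiply out to the identity, so the circuit reduces to the remaining gates.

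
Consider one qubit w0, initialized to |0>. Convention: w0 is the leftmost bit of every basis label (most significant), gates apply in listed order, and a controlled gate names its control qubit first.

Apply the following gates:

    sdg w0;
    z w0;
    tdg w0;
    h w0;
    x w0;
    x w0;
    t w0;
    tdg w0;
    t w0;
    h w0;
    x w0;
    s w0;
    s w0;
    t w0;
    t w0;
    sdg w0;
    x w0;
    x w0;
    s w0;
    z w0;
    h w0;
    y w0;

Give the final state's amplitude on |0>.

The amplitude on |0> is sqrt(2)*(-1 - I - exp(I*pi/4) + exp(3*I*pi/4))/4.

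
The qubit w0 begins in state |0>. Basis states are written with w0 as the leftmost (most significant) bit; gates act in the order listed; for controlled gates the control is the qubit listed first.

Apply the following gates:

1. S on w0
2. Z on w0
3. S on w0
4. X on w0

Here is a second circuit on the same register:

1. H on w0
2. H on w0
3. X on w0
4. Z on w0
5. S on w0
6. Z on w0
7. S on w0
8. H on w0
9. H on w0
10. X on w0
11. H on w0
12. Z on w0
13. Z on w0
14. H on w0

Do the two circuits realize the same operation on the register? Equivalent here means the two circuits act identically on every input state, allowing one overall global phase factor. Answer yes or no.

No: there is an input state on which the two circuits produce genuinely different outputs (not merely differing by a phase).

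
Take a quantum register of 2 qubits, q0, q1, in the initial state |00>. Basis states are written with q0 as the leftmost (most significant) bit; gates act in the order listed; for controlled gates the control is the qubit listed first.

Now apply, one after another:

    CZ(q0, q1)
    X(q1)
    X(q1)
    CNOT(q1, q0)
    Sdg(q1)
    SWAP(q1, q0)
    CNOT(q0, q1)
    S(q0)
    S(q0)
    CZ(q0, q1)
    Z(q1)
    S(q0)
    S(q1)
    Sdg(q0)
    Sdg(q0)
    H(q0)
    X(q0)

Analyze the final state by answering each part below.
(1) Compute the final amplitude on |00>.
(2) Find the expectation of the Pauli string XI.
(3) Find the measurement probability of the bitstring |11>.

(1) The final state's coefficient on |00> equals sqrt(2)/2. Key observation: steps 2-3 multiply out to the identity, so the circuit reduces to the remaining gates.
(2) The expectation value of XI is 1.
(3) The probability of measuring |11> is 0.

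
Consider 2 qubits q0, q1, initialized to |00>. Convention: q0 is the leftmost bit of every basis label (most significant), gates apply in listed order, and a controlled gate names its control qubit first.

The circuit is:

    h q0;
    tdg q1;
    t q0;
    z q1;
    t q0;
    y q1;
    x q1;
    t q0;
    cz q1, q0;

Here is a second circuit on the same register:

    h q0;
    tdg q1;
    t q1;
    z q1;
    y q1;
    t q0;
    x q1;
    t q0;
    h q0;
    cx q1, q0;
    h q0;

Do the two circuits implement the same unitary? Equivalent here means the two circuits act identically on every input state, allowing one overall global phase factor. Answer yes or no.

No: there is an input state on which the two circuits produce genuinely different outputs (not merely differing by a phase).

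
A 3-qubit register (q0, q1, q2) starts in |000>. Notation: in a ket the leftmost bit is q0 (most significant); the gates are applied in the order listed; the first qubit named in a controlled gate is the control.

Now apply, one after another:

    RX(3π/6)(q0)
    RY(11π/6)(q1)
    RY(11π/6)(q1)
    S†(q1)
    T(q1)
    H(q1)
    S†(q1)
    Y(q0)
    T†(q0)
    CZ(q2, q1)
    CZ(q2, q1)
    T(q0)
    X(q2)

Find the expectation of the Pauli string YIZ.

In the final state, YIZ has expectation 1. Key observation: steps 9-12 multiply out to the identity, so the circuit reduces to the remaining gates.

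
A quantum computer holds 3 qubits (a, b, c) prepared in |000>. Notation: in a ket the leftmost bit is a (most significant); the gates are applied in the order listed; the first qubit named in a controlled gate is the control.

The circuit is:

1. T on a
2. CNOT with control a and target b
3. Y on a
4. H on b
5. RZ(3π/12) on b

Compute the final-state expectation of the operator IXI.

The expectation value of IXI is sqrt(2)/2.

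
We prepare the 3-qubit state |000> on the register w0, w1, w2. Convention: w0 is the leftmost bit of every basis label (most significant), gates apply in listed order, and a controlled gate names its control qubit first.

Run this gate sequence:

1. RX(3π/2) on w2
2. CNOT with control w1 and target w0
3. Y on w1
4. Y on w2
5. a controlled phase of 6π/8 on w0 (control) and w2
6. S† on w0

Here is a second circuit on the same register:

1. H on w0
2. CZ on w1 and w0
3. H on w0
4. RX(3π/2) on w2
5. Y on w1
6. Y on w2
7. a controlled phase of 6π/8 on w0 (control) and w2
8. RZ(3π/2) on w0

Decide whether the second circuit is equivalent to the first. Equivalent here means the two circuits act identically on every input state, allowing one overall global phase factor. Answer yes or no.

Yes, they are equivalent — the unitaries differ by at most a global phase.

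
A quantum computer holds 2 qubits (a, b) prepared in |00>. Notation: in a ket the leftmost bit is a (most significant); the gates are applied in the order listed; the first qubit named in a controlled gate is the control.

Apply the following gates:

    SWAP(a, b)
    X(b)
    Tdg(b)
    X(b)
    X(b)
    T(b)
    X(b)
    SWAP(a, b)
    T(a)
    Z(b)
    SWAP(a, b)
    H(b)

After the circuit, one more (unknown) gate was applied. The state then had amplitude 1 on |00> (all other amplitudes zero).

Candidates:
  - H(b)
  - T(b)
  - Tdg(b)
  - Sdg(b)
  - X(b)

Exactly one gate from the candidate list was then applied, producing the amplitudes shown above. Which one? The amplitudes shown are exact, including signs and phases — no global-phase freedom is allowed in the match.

The applied gate was H(b).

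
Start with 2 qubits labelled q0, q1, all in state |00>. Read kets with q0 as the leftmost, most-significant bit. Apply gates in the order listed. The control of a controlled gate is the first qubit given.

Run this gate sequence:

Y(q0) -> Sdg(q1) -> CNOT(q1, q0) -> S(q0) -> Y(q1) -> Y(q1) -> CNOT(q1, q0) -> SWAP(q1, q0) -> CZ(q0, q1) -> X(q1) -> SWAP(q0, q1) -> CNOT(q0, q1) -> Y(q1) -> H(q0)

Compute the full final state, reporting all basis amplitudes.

After the circuit, the state carries amplitude 0 on |00>, -sqrt(2)*I/2 on |01>, 0 on |10>, -sqrt(2)*I/2 on |11>.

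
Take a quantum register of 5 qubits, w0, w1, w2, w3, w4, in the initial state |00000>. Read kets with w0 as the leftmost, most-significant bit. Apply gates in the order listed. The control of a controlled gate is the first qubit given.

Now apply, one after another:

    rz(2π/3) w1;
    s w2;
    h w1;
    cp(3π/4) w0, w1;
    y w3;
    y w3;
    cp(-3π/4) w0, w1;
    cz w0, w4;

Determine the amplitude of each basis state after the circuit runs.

The final amplitudes are -sqrt(2)*exp(2*I*pi/3)/2 on |00000>, -sqrt(2)*exp(2*I*pi/3)/2 on |01000>, and 0 on every other basis state. Key observation: steps 4-7 multiply out to the identity, so the circuit reduces to the remaining gates.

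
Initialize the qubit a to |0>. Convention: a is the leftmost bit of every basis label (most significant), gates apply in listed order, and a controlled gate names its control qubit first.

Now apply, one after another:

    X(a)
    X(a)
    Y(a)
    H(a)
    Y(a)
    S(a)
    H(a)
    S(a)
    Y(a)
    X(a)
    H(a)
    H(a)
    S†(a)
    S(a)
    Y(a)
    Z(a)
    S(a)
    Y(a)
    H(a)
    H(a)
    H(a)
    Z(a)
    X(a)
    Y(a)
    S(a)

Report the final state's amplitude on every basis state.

The final amplitudes are sqrt(2)*I/2 on |0>, -sqrt(2)*I/2 on |1>.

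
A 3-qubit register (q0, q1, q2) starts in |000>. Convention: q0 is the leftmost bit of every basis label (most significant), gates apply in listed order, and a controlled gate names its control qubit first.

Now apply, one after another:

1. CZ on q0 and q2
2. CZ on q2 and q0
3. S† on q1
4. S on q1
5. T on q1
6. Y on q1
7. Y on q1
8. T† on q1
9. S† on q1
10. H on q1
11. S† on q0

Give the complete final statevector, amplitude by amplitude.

The resulting statevector has amplitude sqrt(2)/2 on |000>, sqrt(2)/2 on |010>, and 0 on every other basis state. Key observation: the block from step 4 through step 9 cancels to the identity and can be dropped.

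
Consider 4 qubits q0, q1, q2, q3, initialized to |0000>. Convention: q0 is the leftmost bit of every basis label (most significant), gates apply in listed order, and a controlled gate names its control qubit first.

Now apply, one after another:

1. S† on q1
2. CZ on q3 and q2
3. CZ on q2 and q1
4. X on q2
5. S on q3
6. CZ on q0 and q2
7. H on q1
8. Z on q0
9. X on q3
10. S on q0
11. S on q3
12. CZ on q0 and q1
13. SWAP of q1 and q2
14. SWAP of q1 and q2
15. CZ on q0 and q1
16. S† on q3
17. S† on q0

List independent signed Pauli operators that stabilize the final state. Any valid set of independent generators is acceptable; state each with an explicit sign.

The stabilizer group can be generated by +IXII, +ZIII, -IIZI, -IIIZ, among other valid generating sets.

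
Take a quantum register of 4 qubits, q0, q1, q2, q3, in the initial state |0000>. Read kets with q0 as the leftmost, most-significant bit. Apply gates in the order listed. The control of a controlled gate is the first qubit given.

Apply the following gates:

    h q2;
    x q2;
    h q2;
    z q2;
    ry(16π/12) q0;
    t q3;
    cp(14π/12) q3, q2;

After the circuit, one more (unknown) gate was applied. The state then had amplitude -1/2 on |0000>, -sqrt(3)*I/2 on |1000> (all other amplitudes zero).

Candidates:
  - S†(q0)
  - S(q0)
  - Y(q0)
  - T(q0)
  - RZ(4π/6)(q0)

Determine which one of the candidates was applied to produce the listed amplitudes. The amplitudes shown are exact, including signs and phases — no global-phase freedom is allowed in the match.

The applied gate was S†(q0). Key observation: the block from step 1 through step 4 cancels to the identity and can be dropped.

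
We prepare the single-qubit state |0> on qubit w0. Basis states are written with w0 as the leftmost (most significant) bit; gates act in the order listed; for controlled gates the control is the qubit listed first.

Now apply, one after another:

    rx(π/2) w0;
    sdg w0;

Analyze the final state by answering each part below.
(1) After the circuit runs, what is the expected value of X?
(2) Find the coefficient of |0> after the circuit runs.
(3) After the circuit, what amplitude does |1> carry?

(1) In the final state, X has expectation -1.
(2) The amplitude on |0> is sqrt(2)/2.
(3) The amplitude on |1> is -sqrt(2)/2.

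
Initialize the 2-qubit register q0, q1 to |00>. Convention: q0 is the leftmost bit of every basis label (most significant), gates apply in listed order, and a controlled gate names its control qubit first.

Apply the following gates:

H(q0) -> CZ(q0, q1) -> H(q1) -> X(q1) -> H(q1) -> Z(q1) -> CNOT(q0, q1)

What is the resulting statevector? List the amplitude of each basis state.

The final amplitudes are sqrt(2)/2 on |00>, 0 on |01>, 0 on |10>, sqrt(2)/2 on |11>.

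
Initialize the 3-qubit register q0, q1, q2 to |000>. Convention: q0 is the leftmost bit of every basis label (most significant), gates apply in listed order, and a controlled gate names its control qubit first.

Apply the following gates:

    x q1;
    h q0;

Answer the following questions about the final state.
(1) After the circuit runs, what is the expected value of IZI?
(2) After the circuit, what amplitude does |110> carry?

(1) The observable IZI averages to -1.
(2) The final state's coefficient on |110> equals sqrt(2)/2.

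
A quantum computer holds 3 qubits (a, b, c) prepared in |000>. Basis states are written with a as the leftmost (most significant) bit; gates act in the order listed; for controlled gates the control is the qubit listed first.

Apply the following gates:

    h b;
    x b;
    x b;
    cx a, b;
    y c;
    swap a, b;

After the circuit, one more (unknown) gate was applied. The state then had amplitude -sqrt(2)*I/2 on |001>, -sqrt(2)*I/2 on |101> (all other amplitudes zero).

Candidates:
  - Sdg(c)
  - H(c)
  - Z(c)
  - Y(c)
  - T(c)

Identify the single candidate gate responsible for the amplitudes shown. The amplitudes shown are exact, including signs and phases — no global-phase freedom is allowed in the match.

The unique candidate consistent with the amplitudes is Z(c). Key observation: steps 2-3 multiply out to the identity, so the circuit reduces to the remaining gates.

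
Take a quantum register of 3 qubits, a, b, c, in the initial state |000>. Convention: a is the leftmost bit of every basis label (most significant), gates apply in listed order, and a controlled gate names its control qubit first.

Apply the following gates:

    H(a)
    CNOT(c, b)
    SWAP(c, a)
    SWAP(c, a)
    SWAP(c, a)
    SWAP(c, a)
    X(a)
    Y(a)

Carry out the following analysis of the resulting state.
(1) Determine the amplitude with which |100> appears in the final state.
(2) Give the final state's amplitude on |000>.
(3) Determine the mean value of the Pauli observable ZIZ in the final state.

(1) |100> carries amplitude sqrt(2)*I/2 in the final state.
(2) |000> carries amplitude -sqrt(2)*I/2 in the final state.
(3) The expectation value of ZIZ is 0.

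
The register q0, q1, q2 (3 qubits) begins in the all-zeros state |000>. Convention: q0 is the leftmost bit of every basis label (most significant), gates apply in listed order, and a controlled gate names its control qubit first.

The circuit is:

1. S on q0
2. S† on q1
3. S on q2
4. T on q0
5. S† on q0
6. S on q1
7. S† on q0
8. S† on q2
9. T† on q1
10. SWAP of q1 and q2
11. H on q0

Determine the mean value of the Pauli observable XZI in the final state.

The expectation value of XZI is 1.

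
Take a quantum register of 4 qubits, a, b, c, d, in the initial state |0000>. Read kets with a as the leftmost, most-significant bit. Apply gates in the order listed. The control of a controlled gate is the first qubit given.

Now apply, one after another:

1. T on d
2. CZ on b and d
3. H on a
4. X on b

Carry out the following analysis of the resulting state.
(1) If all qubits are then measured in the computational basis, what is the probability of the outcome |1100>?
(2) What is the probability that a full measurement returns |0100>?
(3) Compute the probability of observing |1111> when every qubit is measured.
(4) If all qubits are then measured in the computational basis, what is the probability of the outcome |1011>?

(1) Outcome |1100> occurs with probability 1/2.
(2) A full measurement returns |0100> with probability 1/2.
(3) Outcome |1111> occurs with probability 0.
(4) A full measurement returns |1011> with probability 0.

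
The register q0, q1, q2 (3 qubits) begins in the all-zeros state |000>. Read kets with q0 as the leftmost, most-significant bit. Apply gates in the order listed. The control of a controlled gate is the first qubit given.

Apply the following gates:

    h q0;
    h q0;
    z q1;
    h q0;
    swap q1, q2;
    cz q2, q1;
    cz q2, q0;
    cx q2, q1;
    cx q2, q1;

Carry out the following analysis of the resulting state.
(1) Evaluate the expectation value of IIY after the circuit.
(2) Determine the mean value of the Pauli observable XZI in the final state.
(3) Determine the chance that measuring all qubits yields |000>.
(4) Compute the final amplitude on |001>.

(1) In the final state, IIY has expectation 0. Key observation: steps 8-9 multiply out to the identity, so the circuit reduces to the remaining gates.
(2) In the final state, XZI has expectation 1.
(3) Outcome |000> occurs with probability 1/2.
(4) |001> carries amplitude 0 in the final state.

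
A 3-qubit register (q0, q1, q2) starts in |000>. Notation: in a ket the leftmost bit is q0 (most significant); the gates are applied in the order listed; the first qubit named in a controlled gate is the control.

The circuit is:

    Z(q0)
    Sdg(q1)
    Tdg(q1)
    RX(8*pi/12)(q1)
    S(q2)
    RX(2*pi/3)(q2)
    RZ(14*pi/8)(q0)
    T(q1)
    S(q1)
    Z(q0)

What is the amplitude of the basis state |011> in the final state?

The final state's coefficient on |011> equals 3*exp(7*I*pi/8)/4.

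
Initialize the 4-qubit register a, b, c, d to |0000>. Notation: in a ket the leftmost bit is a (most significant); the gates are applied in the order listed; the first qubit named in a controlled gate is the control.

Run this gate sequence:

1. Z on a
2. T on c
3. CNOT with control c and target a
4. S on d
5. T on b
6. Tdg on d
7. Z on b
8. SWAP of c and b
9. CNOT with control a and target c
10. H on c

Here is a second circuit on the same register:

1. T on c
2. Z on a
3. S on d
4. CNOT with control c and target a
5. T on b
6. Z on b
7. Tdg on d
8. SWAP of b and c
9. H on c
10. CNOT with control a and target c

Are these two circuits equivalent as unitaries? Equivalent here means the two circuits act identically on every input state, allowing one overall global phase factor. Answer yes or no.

No: there is an input state on which the two circuits produce genuinely different outputs (not merely differing by a phase).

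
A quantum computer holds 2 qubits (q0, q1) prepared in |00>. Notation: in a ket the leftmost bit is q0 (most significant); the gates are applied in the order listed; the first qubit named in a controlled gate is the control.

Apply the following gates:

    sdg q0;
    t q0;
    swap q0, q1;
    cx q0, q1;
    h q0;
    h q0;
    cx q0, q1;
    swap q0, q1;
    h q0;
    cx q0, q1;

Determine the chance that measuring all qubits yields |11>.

The probability of measuring |11> is 1/2. Key observation: the block from step 3 through step 8 cancels to the identity and can be dropped.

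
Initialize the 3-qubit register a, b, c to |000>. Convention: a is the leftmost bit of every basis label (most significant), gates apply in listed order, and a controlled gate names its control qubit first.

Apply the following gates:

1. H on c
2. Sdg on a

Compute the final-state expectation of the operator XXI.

In the final state, XXI has expectation 0.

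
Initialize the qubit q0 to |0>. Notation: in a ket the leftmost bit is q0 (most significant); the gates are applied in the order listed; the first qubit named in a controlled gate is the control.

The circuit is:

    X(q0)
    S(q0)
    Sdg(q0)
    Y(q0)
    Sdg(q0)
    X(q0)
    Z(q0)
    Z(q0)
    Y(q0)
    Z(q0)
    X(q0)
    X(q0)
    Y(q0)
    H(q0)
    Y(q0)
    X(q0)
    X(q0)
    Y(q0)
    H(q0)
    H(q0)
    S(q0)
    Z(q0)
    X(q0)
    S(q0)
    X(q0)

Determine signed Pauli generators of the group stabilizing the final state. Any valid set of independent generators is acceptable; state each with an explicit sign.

One valid set of independent stabilizer generators is +X (any independent generating set of the same group is equally correct). Key observation: steps 14-19 multiply out to the identity, so the circuit reduces to the remaining gates.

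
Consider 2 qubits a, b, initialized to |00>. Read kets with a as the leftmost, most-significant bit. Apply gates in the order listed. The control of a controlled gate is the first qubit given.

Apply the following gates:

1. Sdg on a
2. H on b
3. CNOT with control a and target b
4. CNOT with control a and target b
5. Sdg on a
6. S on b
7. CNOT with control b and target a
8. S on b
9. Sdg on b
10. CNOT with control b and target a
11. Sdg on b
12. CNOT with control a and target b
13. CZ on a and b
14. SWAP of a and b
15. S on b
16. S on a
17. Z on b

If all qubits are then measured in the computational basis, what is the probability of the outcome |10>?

Outcome |10> occurs with probability 1/2. Key observation: steps 6-11 multiply out to the identity, so the circuit reduces to the remaining gates.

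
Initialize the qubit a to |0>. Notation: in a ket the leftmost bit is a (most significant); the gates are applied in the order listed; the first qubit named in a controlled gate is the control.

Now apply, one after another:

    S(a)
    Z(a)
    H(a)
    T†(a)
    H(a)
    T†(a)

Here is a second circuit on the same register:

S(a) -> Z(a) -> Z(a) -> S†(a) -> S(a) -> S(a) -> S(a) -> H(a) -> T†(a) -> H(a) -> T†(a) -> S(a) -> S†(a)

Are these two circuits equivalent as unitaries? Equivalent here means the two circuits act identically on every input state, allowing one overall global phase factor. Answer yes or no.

Yes, they are equivalent — the unitaries differ by at most a global phase.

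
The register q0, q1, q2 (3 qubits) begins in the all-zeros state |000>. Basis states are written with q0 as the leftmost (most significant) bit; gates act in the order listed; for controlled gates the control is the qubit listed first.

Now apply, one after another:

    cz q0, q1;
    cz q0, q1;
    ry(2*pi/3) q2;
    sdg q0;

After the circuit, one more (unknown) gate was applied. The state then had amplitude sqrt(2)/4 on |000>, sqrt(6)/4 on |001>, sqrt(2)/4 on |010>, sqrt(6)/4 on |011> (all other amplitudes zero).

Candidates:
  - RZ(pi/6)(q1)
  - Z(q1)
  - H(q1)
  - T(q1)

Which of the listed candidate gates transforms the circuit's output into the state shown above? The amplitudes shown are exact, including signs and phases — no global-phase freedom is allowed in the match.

It was H(q1) that produced the state shown.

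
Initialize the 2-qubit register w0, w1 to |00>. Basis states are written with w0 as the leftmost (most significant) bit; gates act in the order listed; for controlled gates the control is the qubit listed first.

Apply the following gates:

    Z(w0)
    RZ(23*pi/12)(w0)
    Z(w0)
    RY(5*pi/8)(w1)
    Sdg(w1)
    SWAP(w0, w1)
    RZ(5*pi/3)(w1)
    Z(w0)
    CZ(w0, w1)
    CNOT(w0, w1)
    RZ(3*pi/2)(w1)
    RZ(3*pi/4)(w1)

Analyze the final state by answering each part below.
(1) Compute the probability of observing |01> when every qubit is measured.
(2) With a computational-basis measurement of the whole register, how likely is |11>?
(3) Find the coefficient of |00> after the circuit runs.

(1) Outcome |01> occurs with probability 0.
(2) Outcome |11> occurs with probability sin(5*pi/16)**2.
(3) The amplitude on |00> is -exp(I*pi/12)*cos(5*pi/16).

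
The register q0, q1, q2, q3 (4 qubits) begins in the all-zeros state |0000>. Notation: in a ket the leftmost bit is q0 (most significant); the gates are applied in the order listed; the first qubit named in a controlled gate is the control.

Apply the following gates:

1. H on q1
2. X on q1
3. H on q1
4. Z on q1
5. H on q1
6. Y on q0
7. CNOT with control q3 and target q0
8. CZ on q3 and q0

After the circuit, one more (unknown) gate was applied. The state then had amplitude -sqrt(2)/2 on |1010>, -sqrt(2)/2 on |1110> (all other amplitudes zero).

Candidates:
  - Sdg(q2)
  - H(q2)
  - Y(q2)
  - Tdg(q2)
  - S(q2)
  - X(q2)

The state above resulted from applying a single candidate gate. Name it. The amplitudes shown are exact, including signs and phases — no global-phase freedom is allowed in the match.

It was Y(q2) that produced the state shown. Key observation: the block from step 1 through step 4 cancels to the identity and can be dropped.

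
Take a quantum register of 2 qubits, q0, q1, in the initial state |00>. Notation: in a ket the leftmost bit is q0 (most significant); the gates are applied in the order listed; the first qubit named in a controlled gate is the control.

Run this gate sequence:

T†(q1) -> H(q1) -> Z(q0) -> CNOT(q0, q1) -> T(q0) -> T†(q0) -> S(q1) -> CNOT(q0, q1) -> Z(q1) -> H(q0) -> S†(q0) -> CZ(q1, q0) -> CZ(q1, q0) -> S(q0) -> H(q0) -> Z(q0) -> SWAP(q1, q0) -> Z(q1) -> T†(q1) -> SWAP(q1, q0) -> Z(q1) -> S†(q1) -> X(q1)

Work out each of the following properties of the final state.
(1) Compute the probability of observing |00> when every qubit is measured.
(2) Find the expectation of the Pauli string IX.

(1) A full measurement returns |00> with probability 1/2. Key observation: the block from step 10 through step 15 cancels to the identity and can be dropped.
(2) In the final state, IX has expectation 1.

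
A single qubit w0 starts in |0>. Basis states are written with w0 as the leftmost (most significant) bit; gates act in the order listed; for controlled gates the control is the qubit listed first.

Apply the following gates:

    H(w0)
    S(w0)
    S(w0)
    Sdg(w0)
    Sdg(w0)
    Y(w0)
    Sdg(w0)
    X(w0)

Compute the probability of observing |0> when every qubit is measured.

Outcome |0> occurs with probability 1/2. Key observation: steps 2-5 multiply out to the identity, so the circuit reduces to the remaining gates.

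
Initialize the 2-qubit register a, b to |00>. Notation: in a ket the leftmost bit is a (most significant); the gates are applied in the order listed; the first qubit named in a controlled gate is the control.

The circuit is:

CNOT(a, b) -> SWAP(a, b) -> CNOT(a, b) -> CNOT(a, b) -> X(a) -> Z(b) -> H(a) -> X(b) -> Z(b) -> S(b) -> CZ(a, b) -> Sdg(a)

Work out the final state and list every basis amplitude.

The resulting statevector has amplitude 0 on |00>, -sqrt(2)*I/2 on |01>, 0 on |10>, -sqrt(2)/2 on |11>.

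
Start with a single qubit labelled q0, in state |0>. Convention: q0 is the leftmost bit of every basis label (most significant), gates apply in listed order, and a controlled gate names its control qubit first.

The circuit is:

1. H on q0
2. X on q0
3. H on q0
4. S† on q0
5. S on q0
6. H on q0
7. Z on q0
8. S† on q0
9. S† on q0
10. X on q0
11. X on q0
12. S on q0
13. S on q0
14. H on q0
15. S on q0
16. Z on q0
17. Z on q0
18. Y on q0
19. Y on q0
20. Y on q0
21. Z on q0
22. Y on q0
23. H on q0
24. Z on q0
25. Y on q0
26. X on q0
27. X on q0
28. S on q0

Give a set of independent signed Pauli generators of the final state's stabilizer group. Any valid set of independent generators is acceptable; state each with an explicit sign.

One valid set of independent stabilizer generators is -Y (any independent generating set of the same group is equally correct). Key observation: gates 8-13 undo each other exactly, leaving only the rest of the circuit to track.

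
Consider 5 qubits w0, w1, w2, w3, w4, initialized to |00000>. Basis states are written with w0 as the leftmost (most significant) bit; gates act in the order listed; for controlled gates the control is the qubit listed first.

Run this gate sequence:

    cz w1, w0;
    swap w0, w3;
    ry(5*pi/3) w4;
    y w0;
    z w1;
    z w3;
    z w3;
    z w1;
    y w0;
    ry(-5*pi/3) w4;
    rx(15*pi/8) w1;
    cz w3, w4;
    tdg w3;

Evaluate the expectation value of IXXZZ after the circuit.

In the final state, IXXZZ has expectation 0. Key observation: the block from step 3 through step 10 cancels to the identity and can be dropped.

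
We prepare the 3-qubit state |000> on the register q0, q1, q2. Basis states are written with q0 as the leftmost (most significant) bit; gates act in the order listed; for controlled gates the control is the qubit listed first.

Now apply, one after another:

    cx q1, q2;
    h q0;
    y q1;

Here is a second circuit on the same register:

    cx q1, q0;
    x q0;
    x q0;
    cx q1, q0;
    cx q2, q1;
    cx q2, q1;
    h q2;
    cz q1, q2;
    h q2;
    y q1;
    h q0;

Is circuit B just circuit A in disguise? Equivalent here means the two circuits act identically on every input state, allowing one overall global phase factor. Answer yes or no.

Yes, they are equivalent — the unitaries differ by at most a global phase.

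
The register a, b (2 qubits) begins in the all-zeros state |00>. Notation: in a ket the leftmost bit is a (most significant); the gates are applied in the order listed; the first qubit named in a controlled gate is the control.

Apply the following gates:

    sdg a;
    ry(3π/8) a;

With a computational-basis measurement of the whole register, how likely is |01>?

Outcome |01> occurs with probability 0.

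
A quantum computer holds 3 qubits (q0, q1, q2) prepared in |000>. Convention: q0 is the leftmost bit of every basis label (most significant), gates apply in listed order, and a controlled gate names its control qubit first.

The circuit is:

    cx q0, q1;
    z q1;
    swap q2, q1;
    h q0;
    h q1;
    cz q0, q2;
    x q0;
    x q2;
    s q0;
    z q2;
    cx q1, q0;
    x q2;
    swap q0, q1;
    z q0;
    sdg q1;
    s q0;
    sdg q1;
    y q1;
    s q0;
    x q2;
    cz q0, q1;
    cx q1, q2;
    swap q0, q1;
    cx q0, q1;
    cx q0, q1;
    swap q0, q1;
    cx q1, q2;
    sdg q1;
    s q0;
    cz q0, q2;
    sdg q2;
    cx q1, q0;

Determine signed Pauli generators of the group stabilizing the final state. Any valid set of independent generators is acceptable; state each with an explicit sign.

The final state is stabilized by the group generated by -XII, +IXI, -IIZ; other independent generating sets are equally valid.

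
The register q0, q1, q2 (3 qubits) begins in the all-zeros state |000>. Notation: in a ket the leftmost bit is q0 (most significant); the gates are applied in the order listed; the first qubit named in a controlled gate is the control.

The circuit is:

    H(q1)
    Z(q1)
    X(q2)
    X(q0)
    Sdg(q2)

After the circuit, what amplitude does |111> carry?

|111> carries amplitude sqrt(2)*I/2 in the final state.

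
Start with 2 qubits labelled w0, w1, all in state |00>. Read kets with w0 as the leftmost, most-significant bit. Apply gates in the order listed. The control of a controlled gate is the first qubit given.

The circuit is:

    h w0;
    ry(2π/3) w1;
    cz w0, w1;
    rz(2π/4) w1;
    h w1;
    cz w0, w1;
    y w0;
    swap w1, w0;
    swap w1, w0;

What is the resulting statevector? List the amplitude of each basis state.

The resulting statevector has amplitude (sqrt(3) + I)*exp(3*I*pi/4)/4 on |00>, (sqrt(3) - I)*exp(3*I*pi/4)/4 on |01>, (sqrt(3) - I)*exp(3*I*pi/4)/4 on |10>, (-sqrt(3) - I)*exp(3*I*pi/4)/4 on |11>.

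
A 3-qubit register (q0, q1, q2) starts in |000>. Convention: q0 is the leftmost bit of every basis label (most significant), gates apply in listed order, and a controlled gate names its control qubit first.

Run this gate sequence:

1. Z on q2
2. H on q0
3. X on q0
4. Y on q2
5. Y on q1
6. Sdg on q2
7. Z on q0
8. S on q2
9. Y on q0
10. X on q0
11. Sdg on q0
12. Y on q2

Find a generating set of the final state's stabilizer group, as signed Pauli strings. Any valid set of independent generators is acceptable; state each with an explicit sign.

The final state is stabilized by the group generated by -YII, -IZI, +IIZ; other independent generating sets are equally valid.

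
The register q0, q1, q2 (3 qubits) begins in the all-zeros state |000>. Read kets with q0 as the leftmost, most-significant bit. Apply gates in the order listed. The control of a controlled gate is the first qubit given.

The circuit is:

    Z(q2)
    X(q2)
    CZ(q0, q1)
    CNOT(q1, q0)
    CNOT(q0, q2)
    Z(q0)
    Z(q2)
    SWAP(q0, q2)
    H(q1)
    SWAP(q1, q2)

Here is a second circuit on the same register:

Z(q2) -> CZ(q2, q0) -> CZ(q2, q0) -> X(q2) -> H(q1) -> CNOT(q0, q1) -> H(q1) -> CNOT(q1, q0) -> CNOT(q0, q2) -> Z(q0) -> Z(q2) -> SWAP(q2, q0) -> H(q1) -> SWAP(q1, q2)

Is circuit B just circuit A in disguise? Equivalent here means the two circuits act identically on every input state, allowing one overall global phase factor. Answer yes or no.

Yes — the two circuits implement the same unitary up to a global phase.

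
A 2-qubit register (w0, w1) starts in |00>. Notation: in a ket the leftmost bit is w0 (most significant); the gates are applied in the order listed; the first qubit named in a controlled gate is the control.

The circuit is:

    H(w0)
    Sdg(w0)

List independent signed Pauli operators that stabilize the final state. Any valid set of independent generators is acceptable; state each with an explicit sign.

The stabilizer group can be generated by -YI, +IZ, among other valid generating sets.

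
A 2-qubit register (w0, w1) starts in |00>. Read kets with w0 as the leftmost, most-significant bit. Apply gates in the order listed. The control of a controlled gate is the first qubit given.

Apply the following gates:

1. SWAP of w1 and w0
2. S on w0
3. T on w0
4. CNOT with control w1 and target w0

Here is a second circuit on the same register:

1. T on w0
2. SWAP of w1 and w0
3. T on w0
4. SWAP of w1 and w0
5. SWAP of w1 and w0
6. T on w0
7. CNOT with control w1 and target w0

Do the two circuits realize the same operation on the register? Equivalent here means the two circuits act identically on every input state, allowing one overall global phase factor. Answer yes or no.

No: there is an input state on which the two circuits produce genuinely different outputs (not merely differing by a phase).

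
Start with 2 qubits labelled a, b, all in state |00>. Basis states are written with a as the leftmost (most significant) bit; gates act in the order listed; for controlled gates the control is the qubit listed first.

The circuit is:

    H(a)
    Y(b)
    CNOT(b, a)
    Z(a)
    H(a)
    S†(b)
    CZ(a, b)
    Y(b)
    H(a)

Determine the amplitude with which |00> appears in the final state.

The amplitude on |00> is sqrt(2)*I/2.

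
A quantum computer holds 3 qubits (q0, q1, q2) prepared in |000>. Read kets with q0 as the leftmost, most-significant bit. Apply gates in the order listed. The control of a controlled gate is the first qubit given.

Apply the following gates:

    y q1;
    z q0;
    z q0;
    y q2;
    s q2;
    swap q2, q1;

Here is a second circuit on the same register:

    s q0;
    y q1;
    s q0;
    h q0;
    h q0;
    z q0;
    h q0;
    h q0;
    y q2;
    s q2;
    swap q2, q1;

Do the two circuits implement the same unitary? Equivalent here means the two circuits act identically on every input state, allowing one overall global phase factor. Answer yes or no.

Yes, they are equivalent — the unitaries differ by at most a global phase.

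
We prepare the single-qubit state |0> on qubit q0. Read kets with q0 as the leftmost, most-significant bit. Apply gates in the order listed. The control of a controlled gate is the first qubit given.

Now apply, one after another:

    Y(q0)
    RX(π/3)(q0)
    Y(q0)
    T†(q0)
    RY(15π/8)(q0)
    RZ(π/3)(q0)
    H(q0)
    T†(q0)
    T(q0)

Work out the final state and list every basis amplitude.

After the circuit, the state carries amplitude -sqrt(2)*I*exp(-I*pi/12)*cos(pi/16)/4 - sqrt(2)*I*exp(-5*I*pi/12)*sin(pi/16)/4 + sqrt(6)*exp(I*pi/6)*sin(pi/16)/4 - sqrt(6)*exp(-I*pi/6)*cos(pi/16)/4 on |0>, -sqrt(6)*exp(I*pi/6)*sin(pi/16)/4 - sqrt(2)*I*exp(-5*I*pi/12)*sin(pi/16)/4 - sqrt(6)*exp(-I*pi/6)*cos(pi/16)/4 + sqrt(2)*I*exp(-I*pi/12)*cos(pi/16)/4 on |1>.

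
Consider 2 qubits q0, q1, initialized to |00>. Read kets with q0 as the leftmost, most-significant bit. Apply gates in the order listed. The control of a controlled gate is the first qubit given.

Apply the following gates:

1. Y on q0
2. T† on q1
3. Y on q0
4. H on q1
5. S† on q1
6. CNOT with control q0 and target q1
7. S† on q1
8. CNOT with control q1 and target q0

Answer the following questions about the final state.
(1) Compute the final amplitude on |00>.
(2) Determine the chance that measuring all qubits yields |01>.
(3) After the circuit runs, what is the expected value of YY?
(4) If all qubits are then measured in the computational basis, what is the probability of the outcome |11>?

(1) The final state's coefficient on |00> equals sqrt(2)/2.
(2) Outcome |01> occurs with probability 0.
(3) The expectation value of YY is 1.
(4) A full measurement returns |11> with probability 1/2.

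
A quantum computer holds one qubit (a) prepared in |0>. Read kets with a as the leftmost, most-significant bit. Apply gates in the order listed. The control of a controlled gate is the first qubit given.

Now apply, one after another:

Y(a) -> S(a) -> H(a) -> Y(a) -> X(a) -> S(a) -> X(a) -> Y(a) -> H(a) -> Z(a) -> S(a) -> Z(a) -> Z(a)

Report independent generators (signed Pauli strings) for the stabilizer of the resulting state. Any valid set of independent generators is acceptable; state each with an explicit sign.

The final state is stabilized by the group generated by +X; other independent generating sets are equally valid.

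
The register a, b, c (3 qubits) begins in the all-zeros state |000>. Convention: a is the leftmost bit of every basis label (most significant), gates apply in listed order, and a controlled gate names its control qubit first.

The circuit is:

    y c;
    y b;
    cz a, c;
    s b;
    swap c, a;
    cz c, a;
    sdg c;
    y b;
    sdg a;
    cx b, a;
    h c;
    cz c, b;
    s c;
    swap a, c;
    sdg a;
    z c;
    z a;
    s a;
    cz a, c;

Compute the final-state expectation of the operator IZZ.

The observable IZZ averages to -1.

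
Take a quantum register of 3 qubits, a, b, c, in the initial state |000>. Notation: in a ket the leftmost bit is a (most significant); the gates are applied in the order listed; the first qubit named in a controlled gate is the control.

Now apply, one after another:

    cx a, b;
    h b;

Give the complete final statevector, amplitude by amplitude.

The resulting statevector has amplitude sqrt(2)/2 on |000>, sqrt(2)/2 on |010>, and 0 on every other basis state.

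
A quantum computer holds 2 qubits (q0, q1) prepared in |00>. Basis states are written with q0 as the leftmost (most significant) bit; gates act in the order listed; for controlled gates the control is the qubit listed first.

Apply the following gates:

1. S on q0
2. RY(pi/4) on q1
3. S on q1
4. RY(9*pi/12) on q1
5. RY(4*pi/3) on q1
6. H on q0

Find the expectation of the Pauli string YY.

The observable YY averages to 0.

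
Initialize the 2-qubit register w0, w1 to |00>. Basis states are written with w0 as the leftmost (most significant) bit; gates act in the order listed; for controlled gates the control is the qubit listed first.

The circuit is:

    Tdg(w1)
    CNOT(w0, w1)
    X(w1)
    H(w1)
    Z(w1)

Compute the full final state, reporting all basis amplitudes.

The final amplitudes are sqrt(2)/2 on |00>, sqrt(2)/2 on |01>, 0 on |10>, 0 on |11>.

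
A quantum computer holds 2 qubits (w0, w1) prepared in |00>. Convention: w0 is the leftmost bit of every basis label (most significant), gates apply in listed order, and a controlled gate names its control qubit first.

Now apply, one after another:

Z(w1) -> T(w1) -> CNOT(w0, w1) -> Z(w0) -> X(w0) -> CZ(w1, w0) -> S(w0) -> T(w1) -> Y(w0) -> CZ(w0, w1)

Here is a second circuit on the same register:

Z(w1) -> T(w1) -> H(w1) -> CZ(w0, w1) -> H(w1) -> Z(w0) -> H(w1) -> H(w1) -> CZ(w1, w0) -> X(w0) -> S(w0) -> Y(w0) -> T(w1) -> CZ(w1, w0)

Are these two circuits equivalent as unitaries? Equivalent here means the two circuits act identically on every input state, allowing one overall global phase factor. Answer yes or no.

No, they are not equivalent — no single phase factor reconciles the two unitaries.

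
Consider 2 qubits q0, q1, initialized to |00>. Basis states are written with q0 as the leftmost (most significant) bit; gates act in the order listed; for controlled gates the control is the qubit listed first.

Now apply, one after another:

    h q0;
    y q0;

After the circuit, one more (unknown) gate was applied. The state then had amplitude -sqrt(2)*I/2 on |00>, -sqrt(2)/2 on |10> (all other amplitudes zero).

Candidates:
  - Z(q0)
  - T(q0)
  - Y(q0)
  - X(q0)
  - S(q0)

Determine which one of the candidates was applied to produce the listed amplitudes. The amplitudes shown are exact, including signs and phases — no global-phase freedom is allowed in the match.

The applied gate was S(q0).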